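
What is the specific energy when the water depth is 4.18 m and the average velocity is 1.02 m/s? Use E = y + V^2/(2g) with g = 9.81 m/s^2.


Specific energy E = y + V^2/(2g).
Velocity head = V^2/(2g) = 1.02^2 / (2*9.81) = 1.0404 / 19.62 = 0.053 m.
E = 4.18 + 0.053 = 4.233 m.

4.233


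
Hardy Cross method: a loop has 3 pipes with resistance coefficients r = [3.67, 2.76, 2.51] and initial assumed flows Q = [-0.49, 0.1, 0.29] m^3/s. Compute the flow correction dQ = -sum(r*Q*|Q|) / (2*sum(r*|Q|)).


Numerator terms (r*Q*|Q|): 3.67*-0.49*|-0.49| = -0.8812; 2.76*0.1*|0.1| = 0.0276; 2.51*0.29*|0.29| = 0.2111.
Sum of numerator = -0.6425.
Denominator terms (r*|Q|): 3.67*|-0.49| = 1.7983; 2.76*|0.1| = 0.276; 2.51*|0.29| = 0.7279.
2 * sum of denominator = 2 * 2.8022 = 5.6044.
dQ = --0.6425 / 5.6044 = 0.1146 m^3/s.

0.1146


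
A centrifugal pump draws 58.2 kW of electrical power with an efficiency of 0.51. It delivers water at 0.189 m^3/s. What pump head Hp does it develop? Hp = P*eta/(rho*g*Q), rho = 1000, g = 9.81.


Pump head formula: Hp = P * eta / (rho * g * Q).
Numerator: P * eta = 58.2 * 1000 * 0.51 = 29682.0 W.
Denominator: rho * g * Q = 1000 * 9.81 * 0.189 = 1854.09.
Hp = 29682.0 / 1854.09 = 16.01 m.

16.01


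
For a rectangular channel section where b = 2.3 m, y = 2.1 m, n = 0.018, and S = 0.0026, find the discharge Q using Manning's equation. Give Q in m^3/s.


For a rectangular channel, the cross-sectional area A = b * y = 2.3 * 2.1 = 4.83 m^2.
The wetted perimeter P = b + 2y = 2.3 + 2*2.1 = 6.5 m.
Hydraulic radius R = A/P = 4.83/6.5 = 0.7431 m.
Velocity V = (1/n)*R^(2/3)*S^(1/2) = (1/0.018)*0.7431^(2/3)*0.0026^(1/2) = 2.324 m/s.
Discharge Q = A * V = 4.83 * 2.324 = 11.225 m^3/s.

11.225


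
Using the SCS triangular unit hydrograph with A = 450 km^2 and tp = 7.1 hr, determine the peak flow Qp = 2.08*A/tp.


SCS formula: Qp = 2.08 * A / tp.
Qp = 2.08 * 450 / 7.1
   = 936.0 / 7.1
   = 131.83 m^3/s per cm.

131.83


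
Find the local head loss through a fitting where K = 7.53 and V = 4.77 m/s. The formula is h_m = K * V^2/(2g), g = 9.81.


Minor loss formula: h_m = K * V^2/(2g).
V^2 = 4.77^2 = 22.7529.
V^2/(2g) = 22.7529 / 19.62 = 1.1597 m.
h_m = 7.53 * 1.1597 = 8.7324 m.

8.7324


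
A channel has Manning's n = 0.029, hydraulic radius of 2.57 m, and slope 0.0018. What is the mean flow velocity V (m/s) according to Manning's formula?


Manning's equation gives V = (1/n) * R^(2/3) * S^(1/2).
First, compute R^(2/3) = 2.57^(2/3) = 1.8762.
Next, S^(1/2) = 0.0018^(1/2) = 0.042426.
Then 1/n = 1/0.029 = 34.48.
V = 34.48 * 1.8762 * 0.042426 = 2.7449 m/s.

2.7449


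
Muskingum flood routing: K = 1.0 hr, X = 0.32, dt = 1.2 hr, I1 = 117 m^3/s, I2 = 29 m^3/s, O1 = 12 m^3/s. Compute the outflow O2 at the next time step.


Muskingum coefficients:
denom = 2*K*(1-X) + dt = 2*1.0*(1-0.32) + 1.2 = 2.56.
C0 = (dt - 2*K*X)/denom = (1.2 - 2*1.0*0.32)/2.56 = 0.2188.
C1 = (dt + 2*K*X)/denom = (1.2 + 2*1.0*0.32)/2.56 = 0.7188.
C2 = (2*K*(1-X) - dt)/denom = 0.0625.
O2 = C0*I2 + C1*I1 + C2*O1
   = 0.2188*29 + 0.7188*117 + 0.0625*12
   = 91.19 m^3/s.

91.19


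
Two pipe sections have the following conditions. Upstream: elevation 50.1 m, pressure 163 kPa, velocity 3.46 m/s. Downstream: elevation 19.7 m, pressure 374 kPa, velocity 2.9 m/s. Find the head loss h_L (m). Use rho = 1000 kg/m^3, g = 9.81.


Total head at each section: H = z + p/(rho*g) + V^2/(2g).
H1 = 50.1 + 163*1000/(1000*9.81) + 3.46^2/(2*9.81)
   = 50.1 + 16.616 + 0.6102
   = 67.326 m.
H2 = 19.7 + 374*1000/(1000*9.81) + 2.9^2/(2*9.81)
   = 19.7 + 38.124 + 0.4286
   = 58.253 m.
h_L = H1 - H2 = 67.326 - 58.253 = 9.073 m.

9.073


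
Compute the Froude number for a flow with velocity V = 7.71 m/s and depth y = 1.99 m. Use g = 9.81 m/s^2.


The Froude number is defined as Fr = V / sqrt(g*y).
g*y = 9.81 * 1.99 = 19.5219.
sqrt(g*y) = sqrt(19.5219) = 4.4184.
Fr = 7.71 / 4.4184 = 1.745.

1.745


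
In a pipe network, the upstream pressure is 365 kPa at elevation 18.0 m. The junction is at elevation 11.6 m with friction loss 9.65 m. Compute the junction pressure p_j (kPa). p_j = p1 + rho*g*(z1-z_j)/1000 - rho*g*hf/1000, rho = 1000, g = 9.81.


Junction pressure: p_j = p1 + rho*g*(z1 - z_j)/1000 - rho*g*hf/1000.
Elevation term = 1000*9.81*(18.0 - 11.6)/1000 = 62.784 kPa.
Friction term = 1000*9.81*9.65/1000 = 94.666 kPa.
p_j = 365 + 62.784 - 94.666 = 333.12 kPa.

333.12


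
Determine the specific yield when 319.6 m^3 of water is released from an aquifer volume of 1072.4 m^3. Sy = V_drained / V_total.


Specific yield Sy = Volume drained / Total volume.
Sy = 319.6 / 1072.4
   = 0.298.

0.298


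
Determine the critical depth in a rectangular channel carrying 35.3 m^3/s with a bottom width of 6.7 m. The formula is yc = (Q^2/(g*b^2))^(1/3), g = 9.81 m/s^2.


Using yc = (Q^2 / (g * b^2))^(1/3):
Q^2 = 35.3^2 = 1246.09.
g * b^2 = 9.81 * 6.7^2 = 9.81 * 44.89 = 440.37.
Q^2 / (g*b^2) = 1246.09 / 440.37 = 2.8296.
yc = 2.8296^(1/3) = 1.4144 m.

1.4144


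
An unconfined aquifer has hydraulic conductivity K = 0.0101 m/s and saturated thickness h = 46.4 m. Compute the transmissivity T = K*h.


Transmissivity is defined as T = K * h.
T = 0.0101 * 46.4
  = 0.4686 m^2/s.

0.4686


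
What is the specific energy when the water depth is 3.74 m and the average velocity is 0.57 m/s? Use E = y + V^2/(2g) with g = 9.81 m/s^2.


Specific energy E = y + V^2/(2g).
Velocity head = V^2/(2g) = 0.57^2 / (2*9.81) = 0.3249 / 19.62 = 0.0166 m.
E = 3.74 + 0.0166 = 3.7566 m.

3.7566


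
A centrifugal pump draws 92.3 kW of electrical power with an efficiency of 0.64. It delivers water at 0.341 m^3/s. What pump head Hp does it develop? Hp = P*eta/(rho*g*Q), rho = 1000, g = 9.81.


Pump head formula: Hp = P * eta / (rho * g * Q).
Numerator: P * eta = 92.3 * 1000 * 0.64 = 59072.0 W.
Denominator: rho * g * Q = 1000 * 9.81 * 0.341 = 3345.21.
Hp = 59072.0 / 3345.21 = 17.66 m.

17.66


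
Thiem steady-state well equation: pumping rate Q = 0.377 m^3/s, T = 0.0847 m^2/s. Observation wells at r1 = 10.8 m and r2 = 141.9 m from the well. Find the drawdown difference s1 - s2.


Thiem equation: s1 - s2 = Q/(2*pi*T) * ln(r2/r1).
ln(r2/r1) = ln(141.9/10.8) = 2.5756.
Q/(2*pi*T) = 0.377 / (2*pi*0.0847) = 0.377 / 0.5322 = 0.7084.
s1 - s2 = 0.7084 * 2.5756 = 1.8245 m.

1.8245


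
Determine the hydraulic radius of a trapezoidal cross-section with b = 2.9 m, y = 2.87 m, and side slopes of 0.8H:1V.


For a trapezoidal section with side slope z:
A = (b + z*y)*y = (2.9 + 0.8*2.87)*2.87 = 14.913 m^2.
P = b + 2*y*sqrt(1 + z^2) = 2.9 + 2*2.87*sqrt(1 + 0.8^2) = 10.251 m.
R = A/P = 14.913 / 10.251 = 1.4548 m.

1.4548


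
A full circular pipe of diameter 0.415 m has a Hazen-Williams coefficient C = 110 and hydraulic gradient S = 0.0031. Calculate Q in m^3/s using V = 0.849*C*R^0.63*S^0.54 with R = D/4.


For a full circular pipe, R = D/4 = 0.415/4 = 0.1037 m.
V = 0.849 * 110 * 0.1037^0.63 * 0.0031^0.54
  = 0.849 * 110 * 0.239923 * 0.044191
  = 0.9902 m/s.
Pipe area A = pi*D^2/4 = pi*0.415^2/4 = 0.1353 m^2.
Q = A * V = 0.1353 * 0.9902 = 0.1339 m^3/s.

0.1339


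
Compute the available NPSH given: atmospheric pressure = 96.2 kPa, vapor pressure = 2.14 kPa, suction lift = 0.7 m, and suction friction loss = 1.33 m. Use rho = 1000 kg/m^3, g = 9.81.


NPSHa = p_atm/(rho*g) - z_s - hf_s - p_vap/(rho*g).
p_atm/(rho*g) = 96.2*1000 / (1000*9.81) = 9.806 m.
p_vap/(rho*g) = 2.14*1000 / (1000*9.81) = 0.218 m.
NPSHa = 9.806 - 0.7 - 1.33 - 0.218
      = 7.56 m.

7.56


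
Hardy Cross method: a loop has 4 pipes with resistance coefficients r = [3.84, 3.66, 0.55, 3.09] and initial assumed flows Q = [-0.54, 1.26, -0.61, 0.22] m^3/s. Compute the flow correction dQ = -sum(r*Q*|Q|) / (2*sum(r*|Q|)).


Numerator terms (r*Q*|Q|): 3.84*-0.54*|-0.54| = -1.1197; 3.66*1.26*|1.26| = 5.8106; 0.55*-0.61*|-0.61| = -0.2047; 3.09*0.22*|0.22| = 0.1496.
Sum of numerator = 4.6358.
Denominator terms (r*|Q|): 3.84*|-0.54| = 2.0736; 3.66*|1.26| = 4.6116; 0.55*|-0.61| = 0.3355; 3.09*|0.22| = 0.6798.
2 * sum of denominator = 2 * 7.7005 = 15.401.
dQ = -4.6358 / 15.401 = -0.301 m^3/s.

-0.301


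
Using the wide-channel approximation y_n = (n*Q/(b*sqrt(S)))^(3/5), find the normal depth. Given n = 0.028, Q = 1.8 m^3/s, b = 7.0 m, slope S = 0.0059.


We use the wide-channel approximation y_n = (n*Q/(b*sqrt(S)))^(3/5).
sqrt(S) = sqrt(0.0059) = 0.076811.
Numerator: n*Q = 0.028 * 1.8 = 0.0504.
Denominator: b*sqrt(S) = 7.0 * 0.076811 = 0.537677.
arg = 0.0937.
y_n = 0.0937^(3/5) = 0.2416 m.

0.2416


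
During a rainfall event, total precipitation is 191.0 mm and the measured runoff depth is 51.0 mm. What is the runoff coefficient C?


The runoff coefficient C = runoff depth / rainfall depth.
C = 51.0 / 191.0
  = 0.267.

0.267


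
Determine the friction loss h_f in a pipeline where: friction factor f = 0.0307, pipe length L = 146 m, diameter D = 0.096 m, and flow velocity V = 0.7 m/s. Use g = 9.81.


Darcy-Weisbach equation: h_f = f * (L/D) * V^2/(2g).
f * L/D = 0.0307 * 146/0.096 = 46.6896.
V^2/(2g) = 0.7^2 / (2*9.81) = 0.49 / 19.62 = 0.025 m.
h_f = 46.6896 * 0.025 = 1.166 m.

1.166


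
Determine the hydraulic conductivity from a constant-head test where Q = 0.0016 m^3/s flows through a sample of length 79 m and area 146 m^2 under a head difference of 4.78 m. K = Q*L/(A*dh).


From K = Q*L / (A*dh):
Numerator: Q*L = 0.0016 * 79 = 0.1264.
Denominator: A*dh = 146 * 4.78 = 697.88.
K = 0.1264 / 697.88 = 0.000181 m/s.

0.000181


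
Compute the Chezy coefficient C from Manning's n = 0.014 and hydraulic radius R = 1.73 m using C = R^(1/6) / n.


The Chezy coefficient relates to Manning's n through C = R^(1/6) / n.
R^(1/6) = 1.73^(1/6) = 1.095656.
C = 1.095656 / 0.014 = 78.26 m^(1/2)/s.

78.26


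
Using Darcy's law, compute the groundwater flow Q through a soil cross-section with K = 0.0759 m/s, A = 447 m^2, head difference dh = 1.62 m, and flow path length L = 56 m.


Darcy's law: Q = K * A * i, where i = dh/L.
Hydraulic gradient i = 1.62 / 56 = 0.028929.
Q = 0.0759 * 447 * 0.028929
  = 0.9815 m^3/s.

0.9815


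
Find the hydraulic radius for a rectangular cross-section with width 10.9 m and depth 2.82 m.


For a rectangular section:
Flow area A = b * y = 10.9 * 2.82 = 30.74 m^2.
Wetted perimeter P = b + 2y = 10.9 + 2*2.82 = 16.54 m.
Hydraulic radius R = A/P = 30.74 / 16.54 = 1.8584 m.

1.8584


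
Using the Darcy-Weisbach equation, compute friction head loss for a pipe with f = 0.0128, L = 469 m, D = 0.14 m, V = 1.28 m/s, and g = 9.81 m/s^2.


Darcy-Weisbach equation: h_f = f * (L/D) * V^2/(2g).
f * L/D = 0.0128 * 469/0.14 = 42.88.
V^2/(2g) = 1.28^2 / (2*9.81) = 1.6384 / 19.62 = 0.0835 m.
h_f = 42.88 * 0.0835 = 3.581 m.

3.581


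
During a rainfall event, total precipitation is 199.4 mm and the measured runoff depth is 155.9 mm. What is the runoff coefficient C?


The runoff coefficient C = runoff depth / rainfall depth.
C = 155.9 / 199.4
  = 0.7818.

0.7818


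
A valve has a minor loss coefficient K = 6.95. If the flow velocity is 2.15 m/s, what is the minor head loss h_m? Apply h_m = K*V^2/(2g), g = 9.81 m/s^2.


Minor loss formula: h_m = K * V^2/(2g).
V^2 = 2.15^2 = 4.6225.
V^2/(2g) = 4.6225 / 19.62 = 0.2356 m.
h_m = 6.95 * 0.2356 = 1.6374 m.

1.6374


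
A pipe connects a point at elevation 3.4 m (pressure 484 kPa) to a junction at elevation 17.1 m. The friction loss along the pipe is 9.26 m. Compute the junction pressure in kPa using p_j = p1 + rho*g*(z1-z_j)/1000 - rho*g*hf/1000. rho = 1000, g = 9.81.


Junction pressure: p_j = p1 + rho*g*(z1 - z_j)/1000 - rho*g*hf/1000.
Elevation term = 1000*9.81*(3.4 - 17.1)/1000 = -134.397 kPa.
Friction term = 1000*9.81*9.26/1000 = 90.841 kPa.
p_j = 484 + -134.397 - 90.841 = 258.76 kPa.

258.76


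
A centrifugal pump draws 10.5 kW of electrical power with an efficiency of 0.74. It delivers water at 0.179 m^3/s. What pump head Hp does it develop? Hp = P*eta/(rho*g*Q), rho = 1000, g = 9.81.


Pump head formula: Hp = P * eta / (rho * g * Q).
Numerator: P * eta = 10.5 * 1000 * 0.74 = 7770.0 W.
Denominator: rho * g * Q = 1000 * 9.81 * 0.179 = 1755.99.
Hp = 7770.0 / 1755.99 = 4.42 m.

4.42


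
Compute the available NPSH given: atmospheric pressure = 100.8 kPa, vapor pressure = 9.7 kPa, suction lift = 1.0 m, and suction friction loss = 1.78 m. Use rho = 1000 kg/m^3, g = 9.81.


NPSHa = p_atm/(rho*g) - z_s - hf_s - p_vap/(rho*g).
p_atm/(rho*g) = 100.8*1000 / (1000*9.81) = 10.275 m.
p_vap/(rho*g) = 9.7*1000 / (1000*9.81) = 0.989 m.
NPSHa = 10.275 - 1.0 - 1.78 - 0.989
      = 6.51 m.

6.51


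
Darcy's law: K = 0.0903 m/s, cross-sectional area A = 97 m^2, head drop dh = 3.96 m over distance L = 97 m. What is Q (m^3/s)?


Darcy's law: Q = K * A * i, where i = dh/L.
Hydraulic gradient i = 3.96 / 97 = 0.040825.
Q = 0.0903 * 97 * 0.040825
  = 0.3576 m^3/s.

0.3576


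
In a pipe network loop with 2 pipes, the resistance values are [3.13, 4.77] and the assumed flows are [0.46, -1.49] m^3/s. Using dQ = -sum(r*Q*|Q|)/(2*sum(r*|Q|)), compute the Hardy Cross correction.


Numerator terms (r*Q*|Q|): 3.13*0.46*|0.46| = 0.6623; 4.77*-1.49*|-1.49| = -10.5899.
Sum of numerator = -9.9276.
Denominator terms (r*|Q|): 3.13*|0.46| = 1.4398; 4.77*|-1.49| = 7.1073.
2 * sum of denominator = 2 * 8.5471 = 17.0942.
dQ = --9.9276 / 17.0942 = 0.5808 m^3/s.

0.5808


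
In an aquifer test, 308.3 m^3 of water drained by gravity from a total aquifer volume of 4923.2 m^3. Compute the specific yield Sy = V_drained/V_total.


Specific yield Sy = Volume drained / Total volume.
Sy = 308.3 / 4923.2
   = 0.0626.

0.0626


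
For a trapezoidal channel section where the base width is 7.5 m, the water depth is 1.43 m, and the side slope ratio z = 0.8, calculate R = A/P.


For a trapezoidal section with side slope z:
A = (b + z*y)*y = (7.5 + 0.8*1.43)*1.43 = 12.361 m^2.
P = b + 2*y*sqrt(1 + z^2) = 7.5 + 2*1.43*sqrt(1 + 0.8^2) = 11.163 m.
R = A/P = 12.361 / 11.163 = 1.1074 m.

1.1074


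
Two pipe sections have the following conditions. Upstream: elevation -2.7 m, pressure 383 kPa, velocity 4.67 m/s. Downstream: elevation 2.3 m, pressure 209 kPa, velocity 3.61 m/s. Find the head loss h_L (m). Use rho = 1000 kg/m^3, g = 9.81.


Total head at each section: H = z + p/(rho*g) + V^2/(2g).
H1 = -2.7 + 383*1000/(1000*9.81) + 4.67^2/(2*9.81)
   = -2.7 + 39.042 + 1.1116
   = 37.453 m.
H2 = 2.3 + 209*1000/(1000*9.81) + 3.61^2/(2*9.81)
   = 2.3 + 21.305 + 0.6642
   = 24.269 m.
h_L = H1 - H2 = 37.453 - 24.269 = 13.184 m.

13.184


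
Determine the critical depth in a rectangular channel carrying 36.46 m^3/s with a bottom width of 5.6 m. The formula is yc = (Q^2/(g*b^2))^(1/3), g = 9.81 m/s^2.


Using yc = (Q^2 / (g * b^2))^(1/3):
Q^2 = 36.46^2 = 1329.33.
g * b^2 = 9.81 * 5.6^2 = 9.81 * 31.36 = 307.64.
Q^2 / (g*b^2) = 1329.33 / 307.64 = 4.3211.
yc = 4.3211^(1/3) = 1.6288 m.

1.6288


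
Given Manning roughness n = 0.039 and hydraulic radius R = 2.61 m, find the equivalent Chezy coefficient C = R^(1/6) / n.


The Chezy coefficient relates to Manning's n through C = R^(1/6) / n.
R^(1/6) = 2.61^(1/6) = 1.173384.
C = 1.173384 / 0.039 = 30.09 m^(1/2)/s.

30.09


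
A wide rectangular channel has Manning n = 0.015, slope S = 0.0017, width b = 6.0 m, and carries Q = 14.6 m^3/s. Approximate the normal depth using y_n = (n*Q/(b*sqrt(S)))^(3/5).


We use the wide-channel approximation y_n = (n*Q/(b*sqrt(S)))^(3/5).
sqrt(S) = sqrt(0.0017) = 0.041231.
Numerator: n*Q = 0.015 * 14.6 = 0.219.
Denominator: b*sqrt(S) = 6.0 * 0.041231 = 0.247386.
arg = 0.8853.
y_n = 0.8853^(3/5) = 0.9295 m.

0.9295


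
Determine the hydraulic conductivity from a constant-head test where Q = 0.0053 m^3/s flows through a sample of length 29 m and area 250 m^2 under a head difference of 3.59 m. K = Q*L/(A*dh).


From K = Q*L / (A*dh):
Numerator: Q*L = 0.0053 * 29 = 0.1537.
Denominator: A*dh = 250 * 3.59 = 897.5.
K = 0.1537 / 897.5 = 0.000171 m/s.

0.000171


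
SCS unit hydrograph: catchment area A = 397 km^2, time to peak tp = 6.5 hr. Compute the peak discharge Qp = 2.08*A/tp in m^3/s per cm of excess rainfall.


SCS formula: Qp = 2.08 * A / tp.
Qp = 2.08 * 397 / 6.5
   = 825.76 / 6.5
   = 127.04 m^3/s per cm.

127.04


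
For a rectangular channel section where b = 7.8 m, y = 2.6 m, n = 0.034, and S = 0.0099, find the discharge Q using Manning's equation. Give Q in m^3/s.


For a rectangular channel, the cross-sectional area A = b * y = 7.8 * 2.6 = 20.28 m^2.
The wetted perimeter P = b + 2y = 7.8 + 2*2.6 = 13.0 m.
Hydraulic radius R = A/P = 20.28/13.0 = 1.56 m.
Velocity V = (1/n)*R^(2/3)*S^(1/2) = (1/0.034)*1.56^(2/3)*0.0099^(1/2) = 3.9363 m/s.
Discharge Q = A * V = 20.28 * 3.9363 = 79.828 m^3/s.

79.828


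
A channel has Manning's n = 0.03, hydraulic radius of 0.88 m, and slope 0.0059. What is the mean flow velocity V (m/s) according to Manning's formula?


Manning's equation gives V = (1/n) * R^(2/3) * S^(1/2).
First, compute R^(2/3) = 0.88^(2/3) = 0.9183.
Next, S^(1/2) = 0.0059^(1/2) = 0.076811.
Then 1/n = 1/0.03 = 33.33.
V = 33.33 * 0.9183 * 0.076811 = 2.3512 m/s.

2.3512


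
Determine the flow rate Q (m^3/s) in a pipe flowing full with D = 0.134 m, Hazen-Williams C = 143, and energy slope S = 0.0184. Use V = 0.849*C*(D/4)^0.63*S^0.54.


For a full circular pipe, R = D/4 = 0.134/4 = 0.0335 m.
V = 0.849 * 143 * 0.0335^0.63 * 0.0184^0.54
  = 0.849 * 143 * 0.1177 * 0.115612
  = 1.6521 m/s.
Pipe area A = pi*D^2/4 = pi*0.134^2/4 = 0.0141 m^2.
Q = A * V = 0.0141 * 1.6521 = 0.0233 m^3/s.

0.0233


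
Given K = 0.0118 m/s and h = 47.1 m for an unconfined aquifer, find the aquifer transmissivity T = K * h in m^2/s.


Transmissivity is defined as T = K * h.
T = 0.0118 * 47.1
  = 0.5558 m^2/s.

0.5558


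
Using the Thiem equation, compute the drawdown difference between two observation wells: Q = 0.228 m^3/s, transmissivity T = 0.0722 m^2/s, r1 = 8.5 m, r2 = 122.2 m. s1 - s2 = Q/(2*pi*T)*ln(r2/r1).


Thiem equation: s1 - s2 = Q/(2*pi*T) * ln(r2/r1).
ln(r2/r1) = ln(122.2/8.5) = 2.6656.
Q/(2*pi*T) = 0.228 / (2*pi*0.0722) = 0.228 / 0.4536 = 0.5026.
s1 - s2 = 0.5026 * 2.6656 = 1.3397 m.

1.3397


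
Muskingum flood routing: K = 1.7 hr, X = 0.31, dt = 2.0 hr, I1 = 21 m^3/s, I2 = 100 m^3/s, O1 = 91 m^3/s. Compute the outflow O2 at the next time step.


Muskingum coefficients:
denom = 2*K*(1-X) + dt = 2*1.7*(1-0.31) + 2.0 = 4.346.
C0 = (dt - 2*K*X)/denom = (2.0 - 2*1.7*0.31)/4.346 = 0.2177.
C1 = (dt + 2*K*X)/denom = (2.0 + 2*1.7*0.31)/4.346 = 0.7027.
C2 = (2*K*(1-X) - dt)/denom = 0.0796.
O2 = C0*I2 + C1*I1 + C2*O1
   = 0.2177*100 + 0.7027*21 + 0.0796*91
   = 43.77 m^3/s.

43.77


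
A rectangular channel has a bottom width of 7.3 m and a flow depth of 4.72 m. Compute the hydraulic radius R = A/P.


For a rectangular section:
Flow area A = b * y = 7.3 * 4.72 = 34.46 m^2.
Wetted perimeter P = b + 2y = 7.3 + 2*4.72 = 16.74 m.
Hydraulic radius R = A/P = 34.46 / 16.74 = 2.0583 m.

2.0583


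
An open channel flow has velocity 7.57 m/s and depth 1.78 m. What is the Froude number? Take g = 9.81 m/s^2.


The Froude number is defined as Fr = V / sqrt(g*y).
g*y = 9.81 * 1.78 = 17.4618.
sqrt(g*y) = sqrt(17.4618) = 4.1787.
Fr = 7.57 / 4.1787 = 1.8116.

1.8116


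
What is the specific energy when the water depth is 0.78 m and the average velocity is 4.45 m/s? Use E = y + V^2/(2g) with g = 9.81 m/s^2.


Specific energy E = y + V^2/(2g).
Velocity head = V^2/(2g) = 4.45^2 / (2*9.81) = 19.8025 / 19.62 = 1.0093 m.
E = 0.78 + 1.0093 = 1.7893 m.

1.7893


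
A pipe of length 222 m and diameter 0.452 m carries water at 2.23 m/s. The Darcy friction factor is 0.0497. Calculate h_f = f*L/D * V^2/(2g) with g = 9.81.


Darcy-Weisbach equation: h_f = f * (L/D) * V^2/(2g).
f * L/D = 0.0497 * 222/0.452 = 24.4102.
V^2/(2g) = 2.23^2 / (2*9.81) = 4.9729 / 19.62 = 0.2535 m.
h_f = 24.4102 * 0.2535 = 6.187 m.

6.187


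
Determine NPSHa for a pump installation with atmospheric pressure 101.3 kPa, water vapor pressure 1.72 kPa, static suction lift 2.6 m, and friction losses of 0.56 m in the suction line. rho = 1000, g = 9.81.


NPSHa = p_atm/(rho*g) - z_s - hf_s - p_vap/(rho*g).
p_atm/(rho*g) = 101.3*1000 / (1000*9.81) = 10.326 m.
p_vap/(rho*g) = 1.72*1000 / (1000*9.81) = 0.175 m.
NPSHa = 10.326 - 2.6 - 0.56 - 0.175
      = 6.99 m.

6.99


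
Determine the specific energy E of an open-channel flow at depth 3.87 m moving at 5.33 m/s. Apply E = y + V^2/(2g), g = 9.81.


Specific energy E = y + V^2/(2g).
Velocity head = V^2/(2g) = 5.33^2 / (2*9.81) = 28.4089 / 19.62 = 1.448 m.
E = 3.87 + 1.448 = 5.318 m.

5.318


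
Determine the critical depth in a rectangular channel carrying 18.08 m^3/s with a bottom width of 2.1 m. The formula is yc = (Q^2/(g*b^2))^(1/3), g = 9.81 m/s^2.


Using yc = (Q^2 / (g * b^2))^(1/3):
Q^2 = 18.08^2 = 326.89.
g * b^2 = 9.81 * 2.1^2 = 9.81 * 4.41 = 43.26.
Q^2 / (g*b^2) = 326.89 / 43.26 = 7.5564.
yc = 7.5564^(1/3) = 1.9623 m.

1.9623


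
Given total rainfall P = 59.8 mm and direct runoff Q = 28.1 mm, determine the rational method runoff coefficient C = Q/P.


The runoff coefficient C = runoff depth / rainfall depth.
C = 28.1 / 59.8
  = 0.4699.

0.4699


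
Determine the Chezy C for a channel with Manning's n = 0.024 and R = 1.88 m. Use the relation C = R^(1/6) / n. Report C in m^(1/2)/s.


The Chezy coefficient relates to Manning's n through C = R^(1/6) / n.
R^(1/6) = 1.88^(1/6) = 1.110946.
C = 1.110946 / 0.024 = 46.29 m^(1/2)/s.

46.29


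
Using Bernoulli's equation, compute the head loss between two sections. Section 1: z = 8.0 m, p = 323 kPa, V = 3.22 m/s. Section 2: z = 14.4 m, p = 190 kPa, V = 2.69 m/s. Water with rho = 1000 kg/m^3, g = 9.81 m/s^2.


Total head at each section: H = z + p/(rho*g) + V^2/(2g).
H1 = 8.0 + 323*1000/(1000*9.81) + 3.22^2/(2*9.81)
   = 8.0 + 32.926 + 0.5285
   = 41.454 m.
H2 = 14.4 + 190*1000/(1000*9.81) + 2.69^2/(2*9.81)
   = 14.4 + 19.368 + 0.3688
   = 34.137 m.
h_L = H1 - H2 = 41.454 - 34.137 = 7.317 m.

7.317


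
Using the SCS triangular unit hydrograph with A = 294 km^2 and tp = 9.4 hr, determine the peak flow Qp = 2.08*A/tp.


SCS formula: Qp = 2.08 * A / tp.
Qp = 2.08 * 294 / 9.4
   = 611.52 / 9.4
   = 65.06 m^3/s per cm.

65.06


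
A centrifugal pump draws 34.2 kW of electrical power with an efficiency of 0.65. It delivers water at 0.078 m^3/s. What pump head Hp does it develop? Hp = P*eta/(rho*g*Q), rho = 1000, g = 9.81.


Pump head formula: Hp = P * eta / (rho * g * Q).
Numerator: P * eta = 34.2 * 1000 * 0.65 = 22230.0 W.
Denominator: rho * g * Q = 1000 * 9.81 * 0.078 = 765.18.
Hp = 22230.0 / 765.18 = 29.05 m.

29.05


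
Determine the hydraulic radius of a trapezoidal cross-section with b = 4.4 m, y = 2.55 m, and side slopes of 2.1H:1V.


For a trapezoidal section with side slope z:
A = (b + z*y)*y = (4.4 + 2.1*2.55)*2.55 = 24.875 m^2.
P = b + 2*y*sqrt(1 + z^2) = 4.4 + 2*2.55*sqrt(1 + 2.1^2) = 16.262 m.
R = A/P = 24.875 / 16.262 = 1.5296 m.

1.5296


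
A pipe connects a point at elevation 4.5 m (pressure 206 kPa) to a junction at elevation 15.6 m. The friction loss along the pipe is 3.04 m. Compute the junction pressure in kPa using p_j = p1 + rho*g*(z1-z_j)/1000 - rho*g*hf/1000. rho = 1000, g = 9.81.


Junction pressure: p_j = p1 + rho*g*(z1 - z_j)/1000 - rho*g*hf/1000.
Elevation term = 1000*9.81*(4.5 - 15.6)/1000 = -108.891 kPa.
Friction term = 1000*9.81*3.04/1000 = 29.822 kPa.
p_j = 206 + -108.891 - 29.822 = 67.29 kPa.

67.29


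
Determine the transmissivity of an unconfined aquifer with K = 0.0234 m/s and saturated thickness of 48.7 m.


Transmissivity is defined as T = K * h.
T = 0.0234 * 48.7
  = 1.1396 m^2/s.

1.1396


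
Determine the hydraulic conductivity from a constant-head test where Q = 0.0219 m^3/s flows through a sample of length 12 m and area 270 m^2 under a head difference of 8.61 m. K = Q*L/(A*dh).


From K = Q*L / (A*dh):
Numerator: Q*L = 0.0219 * 12 = 0.2628.
Denominator: A*dh = 270 * 8.61 = 2324.7.
K = 0.2628 / 2324.7 = 0.000113 m/s.

0.000113


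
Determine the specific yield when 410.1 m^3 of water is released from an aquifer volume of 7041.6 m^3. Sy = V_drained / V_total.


Specific yield Sy = Volume drained / Total volume.
Sy = 410.1 / 7041.6
   = 0.0582.

0.0582


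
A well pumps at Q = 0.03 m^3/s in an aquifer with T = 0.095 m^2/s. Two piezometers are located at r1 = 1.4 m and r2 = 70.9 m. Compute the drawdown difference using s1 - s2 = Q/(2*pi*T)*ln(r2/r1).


Thiem equation: s1 - s2 = Q/(2*pi*T) * ln(r2/r1).
ln(r2/r1) = ln(70.9/1.4) = 3.9248.
Q/(2*pi*T) = 0.03 / (2*pi*0.095) = 0.03 / 0.5969 = 0.0503.
s1 - s2 = 0.0503 * 3.9248 = 0.1973 m.

0.1973


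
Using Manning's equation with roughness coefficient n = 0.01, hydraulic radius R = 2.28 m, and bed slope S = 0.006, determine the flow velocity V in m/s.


Manning's equation gives V = (1/n) * R^(2/3) * S^(1/2).
First, compute R^(2/3) = 2.28^(2/3) = 1.7323.
Next, S^(1/2) = 0.006^(1/2) = 0.07746.
Then 1/n = 1/0.01 = 100.0.
V = 100.0 * 1.7323 * 0.07746 = 13.4183 m/s.

13.4183


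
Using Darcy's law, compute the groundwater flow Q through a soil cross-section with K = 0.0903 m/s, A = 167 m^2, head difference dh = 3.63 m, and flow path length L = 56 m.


Darcy's law: Q = K * A * i, where i = dh/L.
Hydraulic gradient i = 3.63 / 56 = 0.064821.
Q = 0.0903 * 167 * 0.064821
  = 0.9775 m^3/s.

0.9775


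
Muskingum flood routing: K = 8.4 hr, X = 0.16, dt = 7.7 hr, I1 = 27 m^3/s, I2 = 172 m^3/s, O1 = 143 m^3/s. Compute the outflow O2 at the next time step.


Muskingum coefficients:
denom = 2*K*(1-X) + dt = 2*8.4*(1-0.16) + 7.7 = 21.812.
C0 = (dt - 2*K*X)/denom = (7.7 - 2*8.4*0.16)/21.812 = 0.2298.
C1 = (dt + 2*K*X)/denom = (7.7 + 2*8.4*0.16)/21.812 = 0.4763.
C2 = (2*K*(1-X) - dt)/denom = 0.294.
O2 = C0*I2 + C1*I1 + C2*O1
   = 0.2298*172 + 0.4763*27 + 0.294*143
   = 94.42 m^3/s.

94.42


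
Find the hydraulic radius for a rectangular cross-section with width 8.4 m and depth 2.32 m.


For a rectangular section:
Flow area A = b * y = 8.4 * 2.32 = 19.49 m^2.
Wetted perimeter P = b + 2y = 8.4 + 2*2.32 = 13.04 m.
Hydraulic radius R = A/P = 19.49 / 13.04 = 1.4945 m.

1.4945


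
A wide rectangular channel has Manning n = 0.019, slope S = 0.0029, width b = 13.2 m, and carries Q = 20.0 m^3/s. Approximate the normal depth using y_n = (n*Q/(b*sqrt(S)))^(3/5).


We use the wide-channel approximation y_n = (n*Q/(b*sqrt(S)))^(3/5).
sqrt(S) = sqrt(0.0029) = 0.053852.
Numerator: n*Q = 0.019 * 20.0 = 0.38.
Denominator: b*sqrt(S) = 13.2 * 0.053852 = 0.710846.
arg = 0.5346.
y_n = 0.5346^(3/5) = 0.6868 m.

0.6868


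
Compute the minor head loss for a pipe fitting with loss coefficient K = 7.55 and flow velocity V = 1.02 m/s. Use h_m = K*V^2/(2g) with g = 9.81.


Minor loss formula: h_m = K * V^2/(2g).
V^2 = 1.02^2 = 1.0404.
V^2/(2g) = 1.0404 / 19.62 = 0.053 m.
h_m = 7.55 * 0.053 = 0.4004 m.

0.4004


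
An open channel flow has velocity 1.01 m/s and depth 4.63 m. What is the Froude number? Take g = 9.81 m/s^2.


The Froude number is defined as Fr = V / sqrt(g*y).
g*y = 9.81 * 4.63 = 45.4203.
sqrt(g*y) = sqrt(45.4203) = 6.7395.
Fr = 1.01 / 6.7395 = 0.1499.

0.1499


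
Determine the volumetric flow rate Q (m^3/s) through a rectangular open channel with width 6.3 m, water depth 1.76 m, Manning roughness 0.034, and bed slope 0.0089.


For a rectangular channel, the cross-sectional area A = b * y = 6.3 * 1.76 = 11.09 m^2.
The wetted perimeter P = b + 2y = 6.3 + 2*1.76 = 9.82 m.
Hydraulic radius R = A/P = 11.09/9.82 = 1.1291 m.
Velocity V = (1/n)*R^(2/3)*S^(1/2) = (1/0.034)*1.1291^(2/3)*0.0089^(1/2) = 3.0087 m/s.
Discharge Q = A * V = 11.09 * 3.0087 = 33.36 m^3/s.

33.36


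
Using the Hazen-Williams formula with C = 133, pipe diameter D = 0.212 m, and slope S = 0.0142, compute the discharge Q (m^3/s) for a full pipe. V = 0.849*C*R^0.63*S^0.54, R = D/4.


For a full circular pipe, R = D/4 = 0.212/4 = 0.053 m.
V = 0.849 * 133 * 0.053^0.63 * 0.0142^0.54
  = 0.849 * 133 * 0.157143 * 0.100516
  = 1.7836 m/s.
Pipe area A = pi*D^2/4 = pi*0.212^2/4 = 0.0353 m^2.
Q = A * V = 0.0353 * 1.7836 = 0.063 m^3/s.

0.063


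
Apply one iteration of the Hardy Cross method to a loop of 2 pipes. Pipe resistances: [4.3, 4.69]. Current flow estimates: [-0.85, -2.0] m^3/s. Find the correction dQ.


Numerator terms (r*Q*|Q|): 4.3*-0.85*|-0.85| = -3.1067; 4.69*-2.0*|-2.0| = -18.76.
Sum of numerator = -21.8668.
Denominator terms (r*|Q|): 4.3*|-0.85| = 3.655; 4.69*|-2.0| = 9.38.
2 * sum of denominator = 2 * 13.035 = 26.07.
dQ = --21.8668 / 26.07 = 0.8388 m^3/s.

0.8388


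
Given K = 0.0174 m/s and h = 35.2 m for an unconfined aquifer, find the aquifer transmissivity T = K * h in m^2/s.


Transmissivity is defined as T = K * h.
T = 0.0174 * 35.2
  = 0.6125 m^2/s.

0.6125


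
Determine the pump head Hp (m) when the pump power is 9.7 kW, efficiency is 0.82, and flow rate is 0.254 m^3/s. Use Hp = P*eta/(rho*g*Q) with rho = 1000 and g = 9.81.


Pump head formula: Hp = P * eta / (rho * g * Q).
Numerator: P * eta = 9.7 * 1000 * 0.82 = 7954.0 W.
Denominator: rho * g * Q = 1000 * 9.81 * 0.254 = 2491.74.
Hp = 7954.0 / 2491.74 = 3.19 m.

3.19


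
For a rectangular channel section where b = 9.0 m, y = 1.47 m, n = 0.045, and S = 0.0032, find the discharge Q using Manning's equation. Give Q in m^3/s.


For a rectangular channel, the cross-sectional area A = b * y = 9.0 * 1.47 = 13.23 m^2.
The wetted perimeter P = b + 2y = 9.0 + 2*1.47 = 11.94 m.
Hydraulic radius R = A/P = 13.23/11.94 = 1.108 m.
Velocity V = (1/n)*R^(2/3)*S^(1/2) = (1/0.045)*1.108^(2/3)*0.0032^(1/2) = 1.3461 m/s.
Discharge Q = A * V = 13.23 * 1.3461 = 17.808 m^3/s.

17.808


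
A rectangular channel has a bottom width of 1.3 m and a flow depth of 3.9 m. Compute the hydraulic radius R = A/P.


For a rectangular section:
Flow area A = b * y = 1.3 * 3.9 = 5.07 m^2.
Wetted perimeter P = b + 2y = 1.3 + 2*3.9 = 9.1 m.
Hydraulic radius R = A/P = 5.07 / 9.1 = 0.5571 m.

0.5571


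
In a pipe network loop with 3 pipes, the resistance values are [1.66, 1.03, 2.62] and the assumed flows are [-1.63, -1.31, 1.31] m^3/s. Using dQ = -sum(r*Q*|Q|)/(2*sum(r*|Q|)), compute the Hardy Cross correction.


Numerator terms (r*Q*|Q|): 1.66*-1.63*|-1.63| = -4.4105; 1.03*-1.31*|-1.31| = -1.7676; 2.62*1.31*|1.31| = 4.4962.
Sum of numerator = -1.6819.
Denominator terms (r*|Q|): 1.66*|-1.63| = 2.7058; 1.03*|-1.31| = 1.3493; 2.62*|1.31| = 3.4322.
2 * sum of denominator = 2 * 7.4873 = 14.9746.
dQ = --1.6819 / 14.9746 = 0.1123 m^3/s.

0.1123


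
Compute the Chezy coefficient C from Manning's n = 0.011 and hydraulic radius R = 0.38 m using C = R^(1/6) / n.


The Chezy coefficient relates to Manning's n through C = R^(1/6) / n.
R^(1/6) = 0.38^(1/6) = 0.851067.
C = 0.851067 / 0.011 = 77.37 m^(1/2)/s.

77.37


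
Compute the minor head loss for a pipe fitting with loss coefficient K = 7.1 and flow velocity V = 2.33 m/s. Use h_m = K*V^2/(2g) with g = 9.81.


Minor loss formula: h_m = K * V^2/(2g).
V^2 = 2.33^2 = 5.4289.
V^2/(2g) = 5.4289 / 19.62 = 0.2767 m.
h_m = 7.1 * 0.2767 = 1.9646 m.

1.9646


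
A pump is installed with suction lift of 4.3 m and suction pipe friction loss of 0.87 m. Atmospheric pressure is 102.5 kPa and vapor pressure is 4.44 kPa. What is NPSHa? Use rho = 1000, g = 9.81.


NPSHa = p_atm/(rho*g) - z_s - hf_s - p_vap/(rho*g).
p_atm/(rho*g) = 102.5*1000 / (1000*9.81) = 10.449 m.
p_vap/(rho*g) = 4.44*1000 / (1000*9.81) = 0.453 m.
NPSHa = 10.449 - 4.3 - 0.87 - 0.453
      = 4.83 m.

4.83


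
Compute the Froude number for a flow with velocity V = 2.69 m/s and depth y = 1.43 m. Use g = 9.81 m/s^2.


The Froude number is defined as Fr = V / sqrt(g*y).
g*y = 9.81 * 1.43 = 14.0283.
sqrt(g*y) = sqrt(14.0283) = 3.7454.
Fr = 2.69 / 3.7454 = 0.7182.

0.7182


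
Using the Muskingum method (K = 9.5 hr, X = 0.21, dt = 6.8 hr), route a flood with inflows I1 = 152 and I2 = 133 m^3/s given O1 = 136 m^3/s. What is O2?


Muskingum coefficients:
denom = 2*K*(1-X) + dt = 2*9.5*(1-0.21) + 6.8 = 21.81.
C0 = (dt - 2*K*X)/denom = (6.8 - 2*9.5*0.21)/21.81 = 0.1288.
C1 = (dt + 2*K*X)/denom = (6.8 + 2*9.5*0.21)/21.81 = 0.4947.
C2 = (2*K*(1-X) - dt)/denom = 0.3764.
O2 = C0*I2 + C1*I1 + C2*O1
   = 0.1288*133 + 0.4947*152 + 0.3764*136
   = 143.53 m^3/s.

143.53


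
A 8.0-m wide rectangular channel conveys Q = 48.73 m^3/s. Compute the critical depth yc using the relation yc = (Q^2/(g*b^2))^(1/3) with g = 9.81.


Using yc = (Q^2 / (g * b^2))^(1/3):
Q^2 = 48.73^2 = 2374.61.
g * b^2 = 9.81 * 8.0^2 = 9.81 * 64.0 = 627.84.
Q^2 / (g*b^2) = 2374.61 / 627.84 = 3.7822.
yc = 3.7822^(1/3) = 1.558 m.

1.558


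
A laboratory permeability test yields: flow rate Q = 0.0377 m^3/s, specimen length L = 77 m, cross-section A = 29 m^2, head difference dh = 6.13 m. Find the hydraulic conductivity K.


From K = Q*L / (A*dh):
Numerator: Q*L = 0.0377 * 77 = 2.9029.
Denominator: A*dh = 29 * 6.13 = 177.77.
K = 2.9029 / 177.77 = 0.01633 m/s.

0.01633


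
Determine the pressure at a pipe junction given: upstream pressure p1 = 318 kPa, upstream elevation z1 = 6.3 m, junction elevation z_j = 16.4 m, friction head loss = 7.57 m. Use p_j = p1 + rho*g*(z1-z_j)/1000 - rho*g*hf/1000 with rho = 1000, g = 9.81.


Junction pressure: p_j = p1 + rho*g*(z1 - z_j)/1000 - rho*g*hf/1000.
Elevation term = 1000*9.81*(6.3 - 16.4)/1000 = -99.081 kPa.
Friction term = 1000*9.81*7.57/1000 = 74.262 kPa.
p_j = 318 + -99.081 - 74.262 = 144.66 kPa.

144.66


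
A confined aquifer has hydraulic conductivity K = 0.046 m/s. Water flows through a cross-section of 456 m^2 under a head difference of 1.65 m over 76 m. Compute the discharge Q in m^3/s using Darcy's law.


Darcy's law: Q = K * A * i, where i = dh/L.
Hydraulic gradient i = 1.65 / 76 = 0.021711.
Q = 0.046 * 456 * 0.021711
  = 0.4554 m^3/s.

0.4554


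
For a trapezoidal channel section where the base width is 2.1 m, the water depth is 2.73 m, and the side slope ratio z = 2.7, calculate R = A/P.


For a trapezoidal section with side slope z:
A = (b + z*y)*y = (2.1 + 2.7*2.73)*2.73 = 25.856 m^2.
P = b + 2*y*sqrt(1 + z^2) = 2.1 + 2*2.73*sqrt(1 + 2.7^2) = 17.821 m.
R = A/P = 25.856 / 17.821 = 1.4509 m.

1.4509


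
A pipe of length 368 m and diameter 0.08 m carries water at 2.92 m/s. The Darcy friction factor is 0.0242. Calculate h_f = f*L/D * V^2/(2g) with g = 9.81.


Darcy-Weisbach equation: h_f = f * (L/D) * V^2/(2g).
f * L/D = 0.0242 * 368/0.08 = 111.32.
V^2/(2g) = 2.92^2 / (2*9.81) = 8.5264 / 19.62 = 0.4346 m.
h_f = 111.32 * 0.4346 = 48.377 m.

48.377


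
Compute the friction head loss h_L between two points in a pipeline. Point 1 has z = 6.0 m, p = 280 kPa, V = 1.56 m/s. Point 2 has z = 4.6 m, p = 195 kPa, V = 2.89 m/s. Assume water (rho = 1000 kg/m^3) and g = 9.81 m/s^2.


Total head at each section: H = z + p/(rho*g) + V^2/(2g).
H1 = 6.0 + 280*1000/(1000*9.81) + 1.56^2/(2*9.81)
   = 6.0 + 28.542 + 0.124
   = 34.666 m.
H2 = 4.6 + 195*1000/(1000*9.81) + 2.89^2/(2*9.81)
   = 4.6 + 19.878 + 0.4257
   = 24.903 m.
h_L = H1 - H2 = 34.666 - 24.903 = 9.763 m.

9.763


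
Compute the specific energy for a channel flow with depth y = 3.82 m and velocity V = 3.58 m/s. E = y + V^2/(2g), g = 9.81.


Specific energy E = y + V^2/(2g).
Velocity head = V^2/(2g) = 3.58^2 / (2*9.81) = 12.8164 / 19.62 = 0.6532 m.
E = 3.82 + 0.6532 = 4.4732 m.

4.4732


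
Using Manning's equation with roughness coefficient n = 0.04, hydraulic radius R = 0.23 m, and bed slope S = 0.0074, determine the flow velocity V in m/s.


Manning's equation gives V = (1/n) * R^(2/3) * S^(1/2).
First, compute R^(2/3) = 0.23^(2/3) = 0.3754.
Next, S^(1/2) = 0.0074^(1/2) = 0.086023.
Then 1/n = 1/0.04 = 25.0.
V = 25.0 * 0.3754 * 0.086023 = 0.8073 m/s.

0.8073


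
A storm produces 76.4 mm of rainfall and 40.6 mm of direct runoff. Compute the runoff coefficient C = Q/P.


The runoff coefficient C = runoff depth / rainfall depth.
C = 40.6 / 76.4
  = 0.5314.

0.5314


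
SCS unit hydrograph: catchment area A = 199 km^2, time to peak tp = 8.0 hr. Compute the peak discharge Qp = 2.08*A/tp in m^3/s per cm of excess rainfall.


SCS formula: Qp = 2.08 * A / tp.
Qp = 2.08 * 199 / 8.0
   = 413.92 / 8.0
   = 51.74 m^3/s per cm.

51.74


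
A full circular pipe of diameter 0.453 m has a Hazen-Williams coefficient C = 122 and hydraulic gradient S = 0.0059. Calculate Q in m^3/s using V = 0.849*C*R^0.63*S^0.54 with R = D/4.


For a full circular pipe, R = D/4 = 0.453/4 = 0.1133 m.
V = 0.849 * 122 * 0.1133^0.63 * 0.0059^0.54
  = 0.849 * 122 * 0.253539 * 0.062555
  = 1.6428 m/s.
Pipe area A = pi*D^2/4 = pi*0.453^2/4 = 0.1612 m^2.
Q = A * V = 0.1612 * 1.6428 = 0.2648 m^3/s.

0.2648


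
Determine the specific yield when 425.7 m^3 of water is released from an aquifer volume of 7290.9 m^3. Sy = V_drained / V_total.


Specific yield Sy = Volume drained / Total volume.
Sy = 425.7 / 7290.9
   = 0.0584.

0.0584


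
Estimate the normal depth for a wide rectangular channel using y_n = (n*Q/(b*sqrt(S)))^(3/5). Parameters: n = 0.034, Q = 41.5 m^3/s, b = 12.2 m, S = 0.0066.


We use the wide-channel approximation y_n = (n*Q/(b*sqrt(S)))^(3/5).
sqrt(S) = sqrt(0.0066) = 0.08124.
Numerator: n*Q = 0.034 * 41.5 = 1.411.
Denominator: b*sqrt(S) = 12.2 * 0.08124 = 0.991128.
arg = 1.4236.
y_n = 1.4236^(3/5) = 1.2361 m.

1.2361


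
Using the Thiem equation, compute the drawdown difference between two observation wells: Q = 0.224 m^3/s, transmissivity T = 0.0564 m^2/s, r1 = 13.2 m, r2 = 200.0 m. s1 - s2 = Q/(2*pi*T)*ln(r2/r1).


Thiem equation: s1 - s2 = Q/(2*pi*T) * ln(r2/r1).
ln(r2/r1) = ln(200.0/13.2) = 2.7181.
Q/(2*pi*T) = 0.224 / (2*pi*0.0564) = 0.224 / 0.3544 = 0.6321.
s1 - s2 = 0.6321 * 2.7181 = 1.7181 m.

1.7181


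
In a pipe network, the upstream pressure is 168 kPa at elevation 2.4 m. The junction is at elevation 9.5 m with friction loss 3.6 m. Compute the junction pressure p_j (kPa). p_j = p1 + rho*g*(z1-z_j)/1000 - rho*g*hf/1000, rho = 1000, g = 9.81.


Junction pressure: p_j = p1 + rho*g*(z1 - z_j)/1000 - rho*g*hf/1000.
Elevation term = 1000*9.81*(2.4 - 9.5)/1000 = -69.651 kPa.
Friction term = 1000*9.81*3.6/1000 = 35.316 kPa.
p_j = 168 + -69.651 - 35.316 = 63.03 kPa.

63.03


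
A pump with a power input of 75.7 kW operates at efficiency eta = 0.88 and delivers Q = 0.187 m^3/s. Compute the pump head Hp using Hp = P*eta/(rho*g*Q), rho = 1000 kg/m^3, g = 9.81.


Pump head formula: Hp = P * eta / (rho * g * Q).
Numerator: P * eta = 75.7 * 1000 * 0.88 = 66616.0 W.
Denominator: rho * g * Q = 1000 * 9.81 * 0.187 = 1834.47.
Hp = 66616.0 / 1834.47 = 36.31 m.

36.31


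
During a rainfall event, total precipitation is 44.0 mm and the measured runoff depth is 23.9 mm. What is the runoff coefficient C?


The runoff coefficient C = runoff depth / rainfall depth.
C = 23.9 / 44.0
  = 0.5432.

0.5432


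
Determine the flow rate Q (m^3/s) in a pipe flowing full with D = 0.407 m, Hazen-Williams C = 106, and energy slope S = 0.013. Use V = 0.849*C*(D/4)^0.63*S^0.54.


For a full circular pipe, R = D/4 = 0.407/4 = 0.1017 m.
V = 0.849 * 106 * 0.1017^0.63 * 0.013^0.54
  = 0.849 * 106 * 0.236999 * 0.095836
  = 2.044 m/s.
Pipe area A = pi*D^2/4 = pi*0.407^2/4 = 0.1301 m^2.
Q = A * V = 0.1301 * 2.044 = 0.2659 m^3/s.

0.2659


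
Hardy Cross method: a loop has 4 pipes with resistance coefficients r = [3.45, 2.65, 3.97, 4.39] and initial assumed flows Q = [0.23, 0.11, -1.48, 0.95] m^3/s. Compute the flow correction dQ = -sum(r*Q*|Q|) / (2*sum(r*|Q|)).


Numerator terms (r*Q*|Q|): 3.45*0.23*|0.23| = 0.1825; 2.65*0.11*|0.11| = 0.0321; 3.97*-1.48*|-1.48| = -8.6959; 4.39*0.95*|0.95| = 3.962.
Sum of numerator = -4.5193.
Denominator terms (r*|Q|): 3.45*|0.23| = 0.7935; 2.65*|0.11| = 0.2915; 3.97*|-1.48| = 5.8756; 4.39*|0.95| = 4.1705.
2 * sum of denominator = 2 * 11.1311 = 22.2622.
dQ = --4.5193 / 22.2622 = 0.203 m^3/s.

0.203


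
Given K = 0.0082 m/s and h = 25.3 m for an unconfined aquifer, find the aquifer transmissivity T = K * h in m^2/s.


Transmissivity is defined as T = K * h.
T = 0.0082 * 25.3
  = 0.2075 m^2/s.

0.2075
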